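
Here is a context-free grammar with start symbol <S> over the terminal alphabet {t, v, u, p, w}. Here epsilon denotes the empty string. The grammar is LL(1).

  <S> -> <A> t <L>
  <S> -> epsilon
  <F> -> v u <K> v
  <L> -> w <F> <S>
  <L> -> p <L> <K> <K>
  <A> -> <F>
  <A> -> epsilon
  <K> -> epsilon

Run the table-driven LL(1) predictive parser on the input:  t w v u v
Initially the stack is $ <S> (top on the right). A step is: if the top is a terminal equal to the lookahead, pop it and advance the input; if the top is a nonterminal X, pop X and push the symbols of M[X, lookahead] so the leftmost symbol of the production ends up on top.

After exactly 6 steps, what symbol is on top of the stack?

v

     Stack        Input        Action
  1  $ <S>        t w v u v $  expand <S> -> <A> t <L>
  2  $ <L> t <A>  t w v u v $  expand <A> -> epsilon
  3  $ <L> t      t w v u v $  match t
  4  $ <L>        w v u v $    expand <L> -> w <F> <S>
  5  $ <S> <F> w  w v u v $    match w
  6  $ <S> <F>    v u v $      expand <F> -> v u <K> v
Stack after step 6: $ <S> v <K> u v (top = v).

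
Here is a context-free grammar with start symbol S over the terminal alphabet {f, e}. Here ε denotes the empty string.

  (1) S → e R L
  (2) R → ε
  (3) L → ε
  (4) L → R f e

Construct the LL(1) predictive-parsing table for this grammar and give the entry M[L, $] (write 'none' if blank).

FIRST(S) = {e}
FIRST(R) = {ε}
FIRST(L) = {ε, f}  (via R f e)
FOLLOW(S) includes $ since S is the start symbol.
FOLLOW(S): S appears on no right-hand side. Thus FOLLOW(S) = {$}.
FOLLOW(L): in S→e R L, the suffix after L is empty, so FOLLOW(L) ⊇ FOLLOW(S) = {$}. Thus FOLLOW(L) = {$}.
For L → ε: FIRST(ε) = {ε}, so it goes in M[L, t] for t ∈ {}; since ε ∈ FIRST, also for every t ∈ FOLLOW(L) = {$}.
For L → R f e: FIRST(R f e) = {f}, so it goes in M[L, t] for t ∈ {f}.

L → ε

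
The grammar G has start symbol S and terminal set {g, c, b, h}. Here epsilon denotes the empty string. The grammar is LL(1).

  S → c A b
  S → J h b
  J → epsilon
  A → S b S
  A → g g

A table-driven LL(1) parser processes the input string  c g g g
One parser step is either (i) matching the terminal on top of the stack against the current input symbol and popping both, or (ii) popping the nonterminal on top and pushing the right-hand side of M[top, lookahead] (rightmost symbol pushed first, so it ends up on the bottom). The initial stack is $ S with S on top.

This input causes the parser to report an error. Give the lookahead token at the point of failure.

     Stack    Input      Action
  1  $ S      c g g g $  expand S → c A b
  2  $ b A c  c g g g $  match c
  3  $ b A    g g g $    expand A → g g
  4  $ b g g  g g g $    match g
  5  $ b g    g g $      match g
  6  $ b      g $        error: top is terminal b but lookahead is g

g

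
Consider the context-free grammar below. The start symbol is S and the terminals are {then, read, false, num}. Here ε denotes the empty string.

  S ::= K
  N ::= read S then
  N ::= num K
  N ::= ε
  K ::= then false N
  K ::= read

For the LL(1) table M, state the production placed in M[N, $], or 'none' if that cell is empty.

N ::= ε

FIRST(N) = {ε, num, read}
FIRST(K) = {read, then}
FIRST(S) = {read, then}  (via K)
FOLLOW(S) includes $ since S is the start symbol.
FOLLOW(N): in K::=then false N, the suffix after N is empty, so FOLLOW(N) ⊇ FOLLOW(K) = {$, then}. Thus FOLLOW(N) = {$, then}.
FOLLOW(K): in S::=K, the suffix after K is empty, so FOLLOW(K) ⊇ FOLLOW(S) = {$, then}; in N::=num K, the suffix after K is empty, so FOLLOW(K) ⊇ FOLLOW(N) = {$, then}. Thus FOLLOW(K) = {$, then}.
For N ::= read S then: FIRST(read S then) = {read}, so it goes in M[N, t] for t ∈ {read}.
For N ::= num K: FIRST(num K) = {num}, so it goes in M[N, t] for t ∈ {num}.
For N ::= ε: FIRST(ε) = {ε}, so it goes in M[N, t] for t ∈ {}; since ε ∈ FIRST, also for every t ∈ FOLLOW(N) = {$, then}.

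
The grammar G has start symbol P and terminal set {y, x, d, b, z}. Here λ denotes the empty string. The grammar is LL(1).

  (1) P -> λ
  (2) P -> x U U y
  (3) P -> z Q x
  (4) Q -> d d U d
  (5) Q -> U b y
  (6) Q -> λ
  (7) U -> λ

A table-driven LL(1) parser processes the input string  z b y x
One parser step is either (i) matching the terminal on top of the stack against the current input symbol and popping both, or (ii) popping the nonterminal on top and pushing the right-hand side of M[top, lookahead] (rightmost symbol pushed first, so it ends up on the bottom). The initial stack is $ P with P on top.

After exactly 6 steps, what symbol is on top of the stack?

x

     Stack      Input      Action
  1  $ P        z b y x $  expand P -> z Q x
  2  $ x Q z    z b y x $  match z
  3  $ x Q      b y x $    expand Q -> U b y
  4  $ x y b U  b y x $    expand U -> λ
  5  $ x y b    b y x $    match b
  6  $ x y      y x $      match y
Stack after step 6: $ x (top = x).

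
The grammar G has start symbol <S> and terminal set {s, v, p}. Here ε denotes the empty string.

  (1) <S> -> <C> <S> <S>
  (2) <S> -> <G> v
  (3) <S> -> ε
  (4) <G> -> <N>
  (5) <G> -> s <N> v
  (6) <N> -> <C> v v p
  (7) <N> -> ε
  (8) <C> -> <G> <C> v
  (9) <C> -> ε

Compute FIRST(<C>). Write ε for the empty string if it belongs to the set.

{ε, s, v}

FIRST(<S>) = {ε, s, v}  (via <C> <S> <S>, <G> v)
FIRST(<G>) = {ε, s, v}  (via <N>)
FIRST(<C>) = {ε, s, v}  (via <G> <C> v)
FIRST(<N>) = {ε, s, v}  (via <C> v v p)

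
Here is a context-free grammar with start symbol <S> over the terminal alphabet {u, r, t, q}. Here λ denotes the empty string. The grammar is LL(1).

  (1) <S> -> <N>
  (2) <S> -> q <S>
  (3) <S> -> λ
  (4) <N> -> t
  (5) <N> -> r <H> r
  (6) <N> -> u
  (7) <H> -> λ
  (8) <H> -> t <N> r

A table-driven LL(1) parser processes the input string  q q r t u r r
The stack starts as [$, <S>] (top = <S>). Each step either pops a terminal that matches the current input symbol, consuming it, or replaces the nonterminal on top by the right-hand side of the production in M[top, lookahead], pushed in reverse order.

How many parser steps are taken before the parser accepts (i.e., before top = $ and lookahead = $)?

step 1: stack=$ <S>  input=q q r t u r r $  — expand <S> -> q <S>
step 2: stack=$ <S> q  input=q q r t u r r $  — match q
step 3: stack=$ <S>  input=q r t u r r $  — expand <S> -> q <S>
step 4: stack=$ <S> q  input=q r t u r r $  — match q
step 5: stack=$ <S>  input=r t u r r $  — expand <S> -> <N>
step 6: stack=$ <N>  input=r t u r r $  — expand <N> -> r <H> r
step 7: stack=$ r <H> r  input=r t u r r $  — match r
step 8: stack=$ r <H>  input=t u r r $  — expand <H> -> t <N> r
step 9: stack=$ r r <N> t  input=t u r r $  — match t
step 10: stack=$ r r <N>  input=u r r $  — expand <N> -> u
step 11: stack=$ r r u  input=u r r $  — match u
step 12: stack=$ r r  input=r r $  — match r
step 13: stack=$ r  input=r $  — match r
Accept reached after 13 steps.

13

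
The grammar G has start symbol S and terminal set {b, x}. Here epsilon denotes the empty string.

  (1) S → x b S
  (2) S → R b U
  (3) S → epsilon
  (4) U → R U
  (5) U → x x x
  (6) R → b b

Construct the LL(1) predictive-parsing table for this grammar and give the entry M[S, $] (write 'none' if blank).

FIRST(R) = {b}
FIRST(S) = {epsilon, b, x}  (via R b U)
FIRST(U) = {b, x}  (via R U)
FOLLOW(S) includes $ since S is the start symbol.
FOLLOW(S): in S→x b S, the suffix after S is empty (adds nothing new). Thus FOLLOW(S) = {$}.
For S → x b S: FIRST(x b S) = {x}, so it goes in M[S, t] for t ∈ {x}.
For S → R b U: FIRST(R b U) = {b}, so it goes in M[S, t] for t ∈ {b}.
For S → epsilon: FIRST(epsilon) = {epsilon}, so it goes in M[S, t] for t ∈ {}; since epsilon ∈ FIRST, also for every t ∈ FOLLOW(S) = {$}.

S → epsilon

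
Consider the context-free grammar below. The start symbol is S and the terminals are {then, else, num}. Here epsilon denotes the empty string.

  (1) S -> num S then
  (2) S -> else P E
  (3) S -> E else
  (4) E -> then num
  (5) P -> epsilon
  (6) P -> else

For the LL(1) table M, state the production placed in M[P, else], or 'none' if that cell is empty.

P -> else

FIRST(E) = {then}
FIRST(P) = {epsilon, else}
FIRST(S) = {else, num, then}  (via E else)
FOLLOW(S) includes $ since S is the start symbol.
FOLLOW(P): in S->else P E, P is followed by E with FIRST {then}. Thus FOLLOW(P) = {then}.
For P -> epsilon: FIRST(epsilon) = {epsilon}, so it goes in M[P, t] for t ∈ {}; since epsilon ∈ FIRST, also for every t ∈ FOLLOW(P) = {then}.
For P -> else: FIRST(else) = {else}, so it goes in M[P, t] for t ∈ {else}.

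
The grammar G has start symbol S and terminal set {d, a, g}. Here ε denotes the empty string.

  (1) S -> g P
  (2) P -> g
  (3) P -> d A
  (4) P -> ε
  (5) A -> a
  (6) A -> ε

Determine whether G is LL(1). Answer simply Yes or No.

Yes

FIRST(S) = {g}
FIRST(P) = {ε, d, g}
FIRST(A) = {ε, a}
FOLLOW(S) = {$}
FOLLOW(P) = {$}
FOLLOW(A) = {$}
Each cell of M receives at most one production.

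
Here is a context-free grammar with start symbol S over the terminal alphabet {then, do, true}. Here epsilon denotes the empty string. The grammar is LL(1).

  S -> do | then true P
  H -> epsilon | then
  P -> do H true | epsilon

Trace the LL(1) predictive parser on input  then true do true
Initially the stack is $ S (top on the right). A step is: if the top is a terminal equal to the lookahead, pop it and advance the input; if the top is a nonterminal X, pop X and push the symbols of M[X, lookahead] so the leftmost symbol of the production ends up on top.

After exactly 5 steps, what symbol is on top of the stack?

step 1: stack=$ S  input=then true do true $  — expand S -> then true P
step 2: stack=$ P true then  input=then true do true $  — match then
step 3: stack=$ P true  input=true do true $  — match true
step 4: stack=$ P  input=do true $  — expand P -> do H true
step 5: stack=$ true H do  input=do true $  — match do
Stack after step 5: $ true H (top = H).

H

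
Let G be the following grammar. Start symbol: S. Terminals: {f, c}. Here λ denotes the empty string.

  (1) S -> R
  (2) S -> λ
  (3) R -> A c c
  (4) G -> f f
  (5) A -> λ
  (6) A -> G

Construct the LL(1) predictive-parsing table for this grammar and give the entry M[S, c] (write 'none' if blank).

FIRST(G) = {f}
FIRST(A) = {λ, f}  (via G)
FIRST(R) = {c, f}  (via A c c)
FIRST(S) = {λ, c, f}  (via R)
FOLLOW(S) includes $ since S is the start symbol.
FOLLOW(S): S appears on no right-hand side. Thus FOLLOW(S) = {$}.
For S -> R: FIRST(R) = {c, f}, so it goes in M[S, t] for t ∈ {c, f}.
For S -> λ: FIRST(λ) = {λ}, so it goes in M[S, t] for t ∈ {}; since λ ∈ FIRST, also for every t ∈ FOLLOW(S) = {$}.

S -> R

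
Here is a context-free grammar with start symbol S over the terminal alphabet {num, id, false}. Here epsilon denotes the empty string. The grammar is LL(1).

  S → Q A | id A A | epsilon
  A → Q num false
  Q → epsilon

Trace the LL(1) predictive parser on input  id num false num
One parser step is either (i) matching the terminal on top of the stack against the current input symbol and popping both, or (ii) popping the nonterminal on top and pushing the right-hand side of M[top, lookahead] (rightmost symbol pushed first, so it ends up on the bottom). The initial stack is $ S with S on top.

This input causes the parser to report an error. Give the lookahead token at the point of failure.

      Stack            Input               Action
   1  $ S              id num false num $  expand S → id A A
   2  $ A A id         id num false num $  match id
   3  $ A A            num false num $     expand A → Q num false
   4  $ A false num Q  num false num $     expand Q → epsilon
   5  $ A false num    num false num $     match num
   6  $ A false        false num $         match false
   7  $ A              num $               expand A → Q num false
   8  $ false num Q    num $               expand Q → epsilon
   9  $ false num      num $               match num
  10  $ false          $                   error: top is terminal false but lookahead is $

$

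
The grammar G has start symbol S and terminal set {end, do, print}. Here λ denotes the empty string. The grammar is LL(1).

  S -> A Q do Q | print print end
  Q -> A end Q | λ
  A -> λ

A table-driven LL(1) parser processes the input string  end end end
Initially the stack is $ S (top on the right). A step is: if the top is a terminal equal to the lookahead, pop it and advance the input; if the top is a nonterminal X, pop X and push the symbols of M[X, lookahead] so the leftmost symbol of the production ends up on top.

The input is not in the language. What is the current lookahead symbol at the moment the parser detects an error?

      Stack           Input          Action
   1  $ S             end end end $  expand S -> A Q do Q
   2  $ Q do Q A      end end end $  expand A -> λ
   3  $ Q do Q        end end end $  expand Q -> A end Q
   4  $ Q do Q end A  end end end $  expand A -> λ
   5  $ Q do Q end    end end end $  match end
   6  $ Q do Q        end end $      expand Q -> A end Q
   7  $ Q do Q end A  end end $      expand A -> λ
   8  $ Q do Q end    end end $      match end
   9  $ Q do Q        end $          expand Q -> A end Q
  10  $ Q do Q end A  end $          expand A -> λ
  11  $ Q do Q end    end $          match end
  12  $ Q do Q        $              expand Q -> λ
  13  $ Q do          $              error: top is terminal do but lookahead is $

$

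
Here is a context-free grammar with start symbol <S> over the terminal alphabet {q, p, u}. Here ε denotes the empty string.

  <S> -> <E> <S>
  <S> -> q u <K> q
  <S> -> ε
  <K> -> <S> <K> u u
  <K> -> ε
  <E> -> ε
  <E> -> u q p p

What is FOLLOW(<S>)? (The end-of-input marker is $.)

FIRST(<E>) = {ε, u}
FIRST(<S>) = {ε, q, u}  (via <E> <S>)
FIRST(<K>) = {ε, q, u}  (via <S> <K> u u)
FOLLOW(<S>) includes $ since <S> is the start symbol.
FOLLOW(<S>): in <S>-><E> <S>, the suffix after <S> is empty (adds nothing new); in <K>-><S> <K> u u, <S> is followed by <K> u u with FIRST {q, u}. Thus FOLLOW(<S>) = {$, q, u}.
FOLLOW(<K>): in <S>->q u <K> q, <K> is followed by q with FIRST {q}; in <K>-><S> <K> u u, <K> is followed by u u with FIRST {u}. Thus FOLLOW(<K>) = {q, u}.
FOLLOW(<E>): in <S>-><E> <S>, <E> is followed by <S> with FIRST {ε, q, u}; in <S>-><E> <S>, the suffix after <E> is nullable, so FOLLOW(<E>) ⊇ FOLLOW(<S>) = {$, q, u}. Thus FOLLOW(<E>) = {$, q, u}.

{$, q, u}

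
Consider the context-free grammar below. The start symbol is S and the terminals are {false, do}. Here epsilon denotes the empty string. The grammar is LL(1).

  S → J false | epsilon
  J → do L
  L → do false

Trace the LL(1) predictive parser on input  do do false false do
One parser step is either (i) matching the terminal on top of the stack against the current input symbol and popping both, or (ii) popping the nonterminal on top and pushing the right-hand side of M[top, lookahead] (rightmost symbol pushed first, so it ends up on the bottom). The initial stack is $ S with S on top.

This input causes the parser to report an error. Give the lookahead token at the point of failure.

step 1: stack=$ S  input=do do false false do $  — expand S → J false
step 2: stack=$ false J  input=do do false false do $  — expand J → do L
step 3: stack=$ false L do  input=do do false false do $  — match do
step 4: stack=$ false L  input=do false false do $  — expand L → do false
step 5: stack=$ false false do  input=do false false do $  — match do
step 6: stack=$ false false  input=false false do $  — match false
step 7: stack=$ false  input=false do $  — match false
step 8: stack=$  input=do $  — error: stack empty but input remains

do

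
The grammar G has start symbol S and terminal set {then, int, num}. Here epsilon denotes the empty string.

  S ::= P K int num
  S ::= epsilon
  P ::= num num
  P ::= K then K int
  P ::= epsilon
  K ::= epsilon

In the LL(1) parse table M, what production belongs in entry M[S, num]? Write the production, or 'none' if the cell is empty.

FIRST(K): from K::=epsilon we get {epsilon}. So FIRST(K) = {epsilon}.
FIRST(P): from P::=num num we get {num}; from P::=K then K int we get {then}; from P::=epsilon we get {epsilon}. So FIRST(P) = {epsilon, num, then}.
FIRST(S): from S::=P K int num we get {int, num, then}; from S::=epsilon we get {epsilon}. So FIRST(S) = {epsilon, int, num, then}.
FOLLOW(S) includes $ since S is the start symbol.
FOLLOW(S): S appears on no right-hand side. Thus FOLLOW(S) = {$}.
For S ::= P K int num: FIRST(P K int num) = {int, num, then}, so it goes in M[S, t] for t ∈ {int, num, then}.
For S ::= epsilon: FIRST(epsilon) = {epsilon}, so it goes in M[S, t] for t ∈ {}; since epsilon ∈ FIRST, also for every t ∈ FOLLOW(S) = {$}.

S ::= P K int num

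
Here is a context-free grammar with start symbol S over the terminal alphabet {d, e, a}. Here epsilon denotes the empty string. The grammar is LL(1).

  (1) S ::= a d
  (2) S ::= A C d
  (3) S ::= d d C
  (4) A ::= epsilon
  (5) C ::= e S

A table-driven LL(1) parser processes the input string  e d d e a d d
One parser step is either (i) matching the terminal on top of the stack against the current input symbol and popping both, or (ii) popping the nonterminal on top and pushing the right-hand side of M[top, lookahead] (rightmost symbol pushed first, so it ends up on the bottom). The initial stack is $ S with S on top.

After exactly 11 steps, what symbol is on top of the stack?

d

step 1: stack=$ S  input=e d d e a d d $  — expand S ::= A C d
step 2: stack=$ d C A  input=e d d e a d d $  — expand A ::= epsilon
step 3: stack=$ d C  input=e d d e a d d $  — expand C ::= e S
step 4: stack=$ d S e  input=e d d e a d d $  — match e
step 5: stack=$ d S  input=d d e a d d $  — expand S ::= d d C
step 6: stack=$ d C d d  input=d d e a d d $  — match d
step 7: stack=$ d C d  input=d e a d d $  — match d
step 8: stack=$ d C  input=e a d d $  — expand C ::= e S
step 9: stack=$ d S e  input=e a d d $  — match e
step 10: stack=$ d S  input=a d d $  — expand S ::= a d
step 11: stack=$ d d a  input=a d d $  — match a
Stack after step 11: $ d d (top = d).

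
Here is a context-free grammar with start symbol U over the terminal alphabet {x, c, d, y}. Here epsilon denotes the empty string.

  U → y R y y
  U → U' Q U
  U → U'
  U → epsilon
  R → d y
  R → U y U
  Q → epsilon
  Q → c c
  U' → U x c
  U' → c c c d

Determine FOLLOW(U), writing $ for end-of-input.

{$, x, y}

FIRST(Q) = {epsilon, c}
FIRST(U) = {epsilon, c, x, y}  (via U' Q U, U')
FIRST(R) = {c, d, x, y}  (via U y U)
FIRST(U') = {c, x, y}  (via U x c)
FOLLOW(U) includes $ since U is the start symbol.
FOLLOW(R): in U→y R y y, R is followed by y y with FIRST {y}. Thus FOLLOW(R) = {y}.
FOLLOW(U): in U→U' Q U, the suffix after U is empty (adds nothing new); in R→U y U (occurrence 1), U is followed by y U with FIRST {y}; in R→U y U (occurrence 2), the suffix after U is empty, so FOLLOW(U) ⊇ FOLLOW(R) = {y}; in U'→U x c, U is followed by x c with FIRST {x}. Thus FOLLOW(U) = {$, x, y}.
FOLLOW(Q): in U→U' Q U, Q is followed by U with FIRST {epsilon, c, x, y}; in U→U' Q U, the suffix after Q is nullable, so FOLLOW(Q) ⊇ FOLLOW(U) = {$, x, y}. Thus FOLLOW(Q) = {$, c, x, y}.
FOLLOW(U'): in U→U' Q U, U' is followed by Q U with FIRST {epsilon, c, x, y}; in U→U' Q U, the suffix after U' is nullable, so FOLLOW(U') ⊇ FOLLOW(U) = {$, x, y}; in U→U', the suffix after U' is empty, so FOLLOW(U') ⊇ FOLLOW(U) = {$, x, y}. Thus FOLLOW(U') = {$, c, x, y}.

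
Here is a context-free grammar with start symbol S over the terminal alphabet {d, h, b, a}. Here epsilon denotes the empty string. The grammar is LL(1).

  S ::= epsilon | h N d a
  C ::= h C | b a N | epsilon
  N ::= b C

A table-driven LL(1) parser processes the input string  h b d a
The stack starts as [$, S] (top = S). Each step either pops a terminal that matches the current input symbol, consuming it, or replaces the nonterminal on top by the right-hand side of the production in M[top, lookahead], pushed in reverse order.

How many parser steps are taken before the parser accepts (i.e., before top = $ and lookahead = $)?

     Stack      Input      Action
  1  $ S        h b d a $  expand S ::= h N d a
  2  $ a d N h  h b d a $  match h
  3  $ a d N    b d a $    expand N ::= b C
  4  $ a d C b  b d a $    match b
  5  $ a d C    d a $      expand C ::= epsilon
  6  $ a d      d a $      match d
  7  $ a        a $        match a
Accept reached after 7 steps.

7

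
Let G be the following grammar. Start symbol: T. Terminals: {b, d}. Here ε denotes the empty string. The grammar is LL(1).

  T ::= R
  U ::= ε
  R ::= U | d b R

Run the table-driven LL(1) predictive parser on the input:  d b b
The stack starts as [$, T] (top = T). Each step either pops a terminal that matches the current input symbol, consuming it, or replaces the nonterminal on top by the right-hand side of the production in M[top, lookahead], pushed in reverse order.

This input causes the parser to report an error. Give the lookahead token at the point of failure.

b

     Stack    Input    Action
  1  $ T      d b b $  expand T ::= R
  2  $ R      d b b $  expand R ::= d b R
  3  $ R b d  d b b $  match d
  4  $ R b    b b $    match b
  5  $ R      b $      error: M[R, b] is empty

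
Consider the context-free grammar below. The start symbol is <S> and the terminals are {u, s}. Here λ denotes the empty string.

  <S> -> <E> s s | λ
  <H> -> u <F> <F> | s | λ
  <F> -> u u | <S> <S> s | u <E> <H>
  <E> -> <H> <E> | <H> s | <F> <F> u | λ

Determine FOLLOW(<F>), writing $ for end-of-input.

{s, u}

FIRST(<H>): from <H>->u <F> <F> we get {u}; from <H>->s we get {s}; from <H>->λ we get {λ}. So FIRST(<H>) = {λ, s, u}.
FIRST(<S>): from <S>-><E> s s we get {s, u}; from <S>->λ we get {λ}. So FIRST(<S>) = {λ, s, u}.
FIRST(<F>): from <F>->u u we get {u}; from <F>-><S> <S> s we get {s, u}; from <F>->u <E> <H> we get {u}. So FIRST(<F>) = {s, u}.
FIRST(<E>): from <E>-><H> <E> we get {λ, s, u}; from <E>-><H> s we get {s, u}; from <E>-><F> <F> u we get {s, u}; from <E>->λ we get {λ}. So FIRST(<E>) = {λ, s, u}.
FOLLOW(<S>) includes $ since <S> is the start symbol.
FOLLOW(<S>): in <F>-><S> <S> s (occurrence 1), <S> is followed by <S> s with FIRST {s, u}; in <F>-><S> <S> s (occurrence 2), <S> is followed by s with FIRST {s}. Thus FOLLOW(<S>) = {$, s, u}.
FOLLOW(<H>): in <F>->u <E> <H>, the suffix after <H> is empty, so FOLLOW(<H>) ⊇ FOLLOW(<F>) = {s, u}; in <E>-><H> <E>, <H> is followed by <E> with FIRST {λ, s, u}; in <E>-><H> <E>, the suffix after <H> is nullable, so FOLLOW(<H>) ⊇ FOLLOW(<E>) = {s, u}; in <E>-><H> s, <H> is followed by s with FIRST {s}. Thus FOLLOW(<H>) = {s, u}.
FOLLOW(<F>): in <H>->u <F> <F> (occurrence 1), <F> is followed by <F> with FIRST {s, u}; in <H>->u <F> <F> (occurrence 2), the suffix after <F> is empty, so FOLLOW(<F>) ⊇ FOLLOW(<H>) = {s, u}; in <E>-><F> <F> u (occurrence 1), <F> is followed by <F> u with FIRST {s, u}; in <E>-><F> <F> u (occurrence 2), <F> is followed by u with FIRST {u}. Thus FOLLOW(<F>) = {s, u}.
FOLLOW(<E>): in <S>-><E> s s, <E> is followed by s s with FIRST {s}; in <F>->u <E> <H>, <E> is followed by <H> with FIRST {λ, s, u}; in <F>->u <E> <H>, the suffix after <E> is nullable, so FOLLOW(<E>) ⊇ FOLLOW(<F>) = {s, u}; in <E>-><H> <E>, the suffix after <E> is empty (adds nothing new). Thus FOLLOW(<E>) = {s, u}.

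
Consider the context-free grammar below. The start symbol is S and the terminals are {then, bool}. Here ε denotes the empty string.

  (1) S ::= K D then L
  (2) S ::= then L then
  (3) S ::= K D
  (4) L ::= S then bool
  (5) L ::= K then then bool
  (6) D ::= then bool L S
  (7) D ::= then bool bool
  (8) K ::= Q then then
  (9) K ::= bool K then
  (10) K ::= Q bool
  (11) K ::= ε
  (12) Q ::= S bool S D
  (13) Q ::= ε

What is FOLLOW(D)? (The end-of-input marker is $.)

{$, bool, then}

FIRST(D) = {then}
FIRST(S) = {bool, then}  (via K D then L, K D)
FIRST(Q) = {ε, bool, then}  (via S bool S D)
FIRST(K) = {ε, bool, then}  (via Q then then, Q bool)
FIRST(L) = {bool, then}  (via S then bool, K then then bool)
FOLLOW(S) includes $ since S is the start symbol.
FOLLOW(K): in S::=K D then L, K is followed by D then L with FIRST {then}; in S::=K D, K is followed by D with FIRST {then}; in L::=K then then bool, K is followed by then then bool with FIRST {then}; in K::=bool K then, K is followed by then with FIRST {then}. Thus FOLLOW(K) = {then}.
FOLLOW(Q): in K::=Q then then, Q is followed by then then with FIRST {then}; in K::=Q bool, Q is followed by bool with FIRST {bool}. Thus FOLLOW(Q) = {bool, then}.
FOLLOW(S): in L::=S then bool, S is followed by then bool with FIRST {then}; in D::=then bool L S, the suffix after S is empty, so FOLLOW(S) ⊇ FOLLOW(D) = {$, bool, then}; in Q::=S bool S D (occurrence 1), S is followed by bool S D with FIRST {bool}; in Q::=S bool S D (occurrence 2), S is followed by D with FIRST {then}. Thus FOLLOW(S) = {$, bool, then}.
FOLLOW(L): in S::=K D then L, the suffix after L is empty, so FOLLOW(L) ⊇ FOLLOW(S) = {$, bool, then}; in S::=then L then, L is followed by then with FIRST {then}; in D::=then bool L S, L is followed by S with FIRST {bool, then}. Thus FOLLOW(L) = {$, bool, then}.
FOLLOW(D): in S::=K D then L, D is followed by then L with FIRST {then}; in S::=K D, the suffix after D is empty, so FOLLOW(D) ⊇ FOLLOW(S) = {$, bool, then}; in Q::=S bool S D, the suffix after D is empty, so FOLLOW(D) ⊇ FOLLOW(Q) = {bool, then}. Thus FOLLOW(D) = {$, bool, then}.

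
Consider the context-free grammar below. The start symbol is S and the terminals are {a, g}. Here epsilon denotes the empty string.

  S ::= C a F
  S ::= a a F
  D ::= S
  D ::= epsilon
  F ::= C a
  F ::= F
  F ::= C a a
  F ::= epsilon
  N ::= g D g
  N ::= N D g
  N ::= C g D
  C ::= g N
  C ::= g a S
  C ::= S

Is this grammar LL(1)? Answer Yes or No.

FIRST(S) = {a, g}
FIRST(D) = {epsilon, a, g}
FIRST(F) = {epsilon, a, g}
FIRST(N) = {a, g}
FIRST(C) = {a, g}
FOLLOW(S) = {$, a, g}
FOLLOW(D) = {a, g}
FOLLOW(F) = {$, a, g}
FOLLOW(N) = {a, g}
FOLLOW(C) = {a, g}
Cell M[C, g] receives both C ::= g N and C ::= g a S and C ::= S — the grammar is not LL(1).

No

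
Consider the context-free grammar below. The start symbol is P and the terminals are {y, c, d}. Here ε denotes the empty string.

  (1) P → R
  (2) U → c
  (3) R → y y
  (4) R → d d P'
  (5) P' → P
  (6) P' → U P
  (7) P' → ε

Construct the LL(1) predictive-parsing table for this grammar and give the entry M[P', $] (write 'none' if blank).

P' → ε

FIRST(U): from U→c we get {c}. So FIRST(U) = {c}.
FIRST(R): from R→y y we get {y}; from R→d d P' we get {d}. So FIRST(R) = {d, y}.
FIRST(P): from P→R we get {d, y}. So FIRST(P) = {d, y}.
FIRST(P'): from P'→P we get {d, y}; from P'→U P we get {c}; from P'→ε we get {ε}. So FIRST(P') = {ε, c, d, y}.
FOLLOW(P) includes $ since P is the start symbol.
FOLLOW(R): in P→R, the suffix after R is empty, so FOLLOW(R) ⊇ FOLLOW(P) = {$}. Thus FOLLOW(R) = {$}.
FOLLOW(P'): in R→d d P', the suffix after P' is empty, so FOLLOW(P') ⊇ FOLLOW(R) = {$}. Thus FOLLOW(P') = {$}.
For P' → P: FIRST(P) = {d, y}, so it goes in M[P', t] for t ∈ {d, y}.
For P' → U P: FIRST(U P) = {c}, so it goes in M[P', t] for t ∈ {c}.
For P' → ε: FIRST(ε) = {ε}, so it goes in M[P', t] for t ∈ {}; since ε ∈ FIRST, also for every t ∈ FOLLOW(P') = {$}.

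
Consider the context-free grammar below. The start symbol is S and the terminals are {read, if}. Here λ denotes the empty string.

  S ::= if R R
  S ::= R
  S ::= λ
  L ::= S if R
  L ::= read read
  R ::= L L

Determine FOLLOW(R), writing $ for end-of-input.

{$, if, read}

FIRST(S): from S::=if R R we get {if}; from S::=R we get {if, read}; from S::=λ we get {λ}. So FIRST(S) = {λ, if, read}.
FIRST(L): from L::=S if R we get {if, read}; from L::=read read we get {read}. So FIRST(L) = {if, read}.
FIRST(R): from R::=L L we get {if, read}. So FIRST(R) = {if, read}.
FOLLOW(S) includes $ since S is the start symbol.
FOLLOW(S): in L::=S if R, S is followed by if R with FIRST {if}. Thus FOLLOW(S) = {$, if}.
FOLLOW(L): in R::=L L (occurrence 1), L is followed by L with FIRST {if, read}; in R::=L L (occurrence 2), the suffix after L is empty, so FOLLOW(L) ⊇ FOLLOW(R) = {$, if, read}. Thus FOLLOW(L) = {$, if, read}.
FOLLOW(R): in S::=if R R (occurrence 1), R is followed by R with FIRST {if, read}; in S::=if R R (occurrence 2), the suffix after R is empty, so FOLLOW(R) ⊇ FOLLOW(S) = {$, if}; in S::=R, the suffix after R is empty, so FOLLOW(R) ⊇ FOLLOW(S) = {$, if}; in L::=S if R, the suffix after R is empty, so FOLLOW(R) ⊇ FOLLOW(L) = {$, if, read}. Thus FOLLOW(R) = {$, if, read}.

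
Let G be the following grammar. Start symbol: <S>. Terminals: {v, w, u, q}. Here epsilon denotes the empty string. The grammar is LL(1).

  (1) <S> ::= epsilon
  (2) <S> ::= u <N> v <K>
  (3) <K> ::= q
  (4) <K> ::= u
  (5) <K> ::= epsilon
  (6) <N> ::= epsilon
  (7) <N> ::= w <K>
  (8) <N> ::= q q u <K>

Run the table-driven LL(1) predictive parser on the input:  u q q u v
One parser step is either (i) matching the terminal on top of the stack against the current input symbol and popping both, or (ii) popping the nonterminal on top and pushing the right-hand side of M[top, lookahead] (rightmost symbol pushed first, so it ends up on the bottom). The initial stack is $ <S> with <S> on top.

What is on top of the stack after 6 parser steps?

<K>

     Stack              Input        Action
  1  $ <S>              u q q u v $  expand <S> ::= u <N> v <K>
  2  $ <K> v <N> u      u q q u v $  match u
  3  $ <K> v <N>        q q u v $    expand <N> ::= q q u <K>
  4  $ <K> v <K> u q q  q q u v $    match q
  5  $ <K> v <K> u q    q u v $      match q
  6  $ <K> v <K> u      u v $        match u
Stack after step 6: $ <K> v <K> (top = <K>).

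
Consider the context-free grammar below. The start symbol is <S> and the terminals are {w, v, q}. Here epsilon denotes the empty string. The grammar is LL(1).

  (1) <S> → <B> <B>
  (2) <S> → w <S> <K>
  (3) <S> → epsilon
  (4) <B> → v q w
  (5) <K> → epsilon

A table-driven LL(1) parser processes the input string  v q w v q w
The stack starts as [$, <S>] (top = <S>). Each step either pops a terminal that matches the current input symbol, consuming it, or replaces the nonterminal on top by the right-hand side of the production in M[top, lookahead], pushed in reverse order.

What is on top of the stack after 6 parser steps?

step 1: stack=$ <S>  input=v q w v q w $  — expand <S> → <B> <B>
step 2: stack=$ <B> <B>  input=v q w v q w $  — expand <B> → v q w
step 3: stack=$ <B> w q v  input=v q w v q w $  — match v
step 4: stack=$ <B> w q  input=q w v q w $  — match q
step 5: stack=$ <B> w  input=w v q w $  — match w
step 6: stack=$ <B>  input=v q w $  — expand <B> → v q w
Stack after step 6: $ w q v (top = v).

v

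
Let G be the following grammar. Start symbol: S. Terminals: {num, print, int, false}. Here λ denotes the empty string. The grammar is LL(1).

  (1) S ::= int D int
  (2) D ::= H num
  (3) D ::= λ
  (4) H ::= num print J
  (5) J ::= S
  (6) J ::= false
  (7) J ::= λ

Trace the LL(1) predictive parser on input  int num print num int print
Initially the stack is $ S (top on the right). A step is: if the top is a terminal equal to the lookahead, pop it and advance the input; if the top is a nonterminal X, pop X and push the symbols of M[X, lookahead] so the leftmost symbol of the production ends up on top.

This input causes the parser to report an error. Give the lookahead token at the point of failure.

      Stack                  Input                          Action
   1  $ S                    int num print num int print $  expand S ::= int D int
   2  $ int D int            int num print num int print $  match int
   3  $ int D                num print num int print $      expand D ::= H num
   4  $ int num H            num print num int print $      expand H ::= num print J
   5  $ int num J print num  num print num int print $      match num
   6  $ int num J print      print num int print $          match print
   7  $ int num J            num int print $                expand J ::= λ
   8  $ int num              num int print $                match num
   9  $ int                  int print $                    match int
  10  $                      print $                        error: stack empty but input remains

print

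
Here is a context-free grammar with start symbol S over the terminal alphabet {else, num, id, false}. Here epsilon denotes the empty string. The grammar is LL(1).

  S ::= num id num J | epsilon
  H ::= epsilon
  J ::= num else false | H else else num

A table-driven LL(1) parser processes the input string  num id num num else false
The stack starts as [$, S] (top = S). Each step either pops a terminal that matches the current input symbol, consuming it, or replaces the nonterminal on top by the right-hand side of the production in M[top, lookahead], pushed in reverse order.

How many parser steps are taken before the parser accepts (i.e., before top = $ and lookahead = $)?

step 1: stack=$ S  input=num id num num else false $  — expand S ::= num id num J
step 2: stack=$ J num id num  input=num id num num else false $  — match num
step 3: stack=$ J num id  input=id num num else false $  — match id
step 4: stack=$ J num  input=num num else false $  — match num
step 5: stack=$ J  input=num else false $  — expand J ::= num else false
step 6: stack=$ false else num  input=num else false $  — match num
step 7: stack=$ false else  input=else false $  — match else
step 8: stack=$ false  input=false $  — match false
Accept reached after 8 steps.

8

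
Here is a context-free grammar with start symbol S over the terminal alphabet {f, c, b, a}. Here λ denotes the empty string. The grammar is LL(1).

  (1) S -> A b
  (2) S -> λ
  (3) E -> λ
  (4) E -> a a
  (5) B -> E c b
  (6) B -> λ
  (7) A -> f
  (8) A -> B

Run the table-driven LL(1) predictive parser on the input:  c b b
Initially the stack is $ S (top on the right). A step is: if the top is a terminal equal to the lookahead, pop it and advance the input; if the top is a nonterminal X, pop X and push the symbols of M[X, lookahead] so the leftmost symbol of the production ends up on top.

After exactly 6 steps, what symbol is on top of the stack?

step 1: stack=$ S  input=c b b $  — expand S -> A b
step 2: stack=$ b A  input=c b b $  — expand A -> B
step 3: stack=$ b B  input=c b b $  — expand B -> E c b
step 4: stack=$ b b c E  input=c b b $  — expand E -> λ
step 5: stack=$ b b c  input=c b b $  — match c
step 6: stack=$ b b  input=b b $  — match b
Stack after step 6: $ b (top = b).

b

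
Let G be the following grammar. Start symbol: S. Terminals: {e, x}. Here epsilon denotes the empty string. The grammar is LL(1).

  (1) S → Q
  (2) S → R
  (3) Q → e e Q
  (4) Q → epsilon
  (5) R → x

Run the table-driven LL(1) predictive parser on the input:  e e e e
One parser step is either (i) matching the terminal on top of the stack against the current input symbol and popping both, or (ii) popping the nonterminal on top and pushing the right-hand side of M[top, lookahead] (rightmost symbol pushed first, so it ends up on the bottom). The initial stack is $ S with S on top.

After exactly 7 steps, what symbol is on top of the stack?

Q

     Stack    Input      Action
  1  $ S      e e e e $  expand S → Q
  2  $ Q      e e e e $  expand Q → e e Q
  3  $ Q e e  e e e e $  match e
  4  $ Q e    e e e $    match e
  5  $ Q      e e $      expand Q → e e Q
  6  $ Q e e  e e $      match e
  7  $ Q e    e $        match e
Stack after step 7: $ Q (top = Q).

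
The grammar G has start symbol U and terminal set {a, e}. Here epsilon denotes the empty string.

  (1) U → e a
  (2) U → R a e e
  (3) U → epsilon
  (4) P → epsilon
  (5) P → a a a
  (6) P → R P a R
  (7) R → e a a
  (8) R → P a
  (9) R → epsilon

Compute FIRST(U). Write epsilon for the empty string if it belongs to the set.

FIRST(U): from U→e a we get {e}; from U→R a e e we get {a, e}; from U→epsilon we get {epsilon}. So FIRST(U) = {epsilon, a, e}.
FIRST(P): from P→epsilon we get {epsilon}; from P→a a a we get {a}; from P→R P a R we get {a, e}. So FIRST(P) = {epsilon, a, e}.
FIRST(R): from R→e a a we get {e}; from R→P a we get {a, e}; from R→epsilon we get {epsilon}. So FIRST(R) = {epsilon, a, e}.

{epsilon, a, e}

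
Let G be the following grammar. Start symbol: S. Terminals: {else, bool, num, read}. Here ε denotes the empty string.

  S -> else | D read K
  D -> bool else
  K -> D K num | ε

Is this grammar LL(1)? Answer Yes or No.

Yes

FIRST(S) = {bool, else}
FIRST(D) = {bool}
FIRST(K) = {ε, bool}
FOLLOW(S) = {$}
FOLLOW(D) = {bool, num, read}
FOLLOW(K) = {$, num}
Each cell of M receives at most one production.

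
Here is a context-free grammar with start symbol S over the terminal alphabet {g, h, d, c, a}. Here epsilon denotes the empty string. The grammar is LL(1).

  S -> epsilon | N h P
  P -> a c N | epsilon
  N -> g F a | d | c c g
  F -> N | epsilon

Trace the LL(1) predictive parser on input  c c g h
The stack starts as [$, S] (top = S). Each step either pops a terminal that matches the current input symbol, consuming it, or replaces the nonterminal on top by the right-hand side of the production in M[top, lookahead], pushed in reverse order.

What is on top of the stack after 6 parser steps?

     Stack        Input      Action
  1  $ S          c c g h $  expand S -> N h P
  2  $ P h N      c c g h $  expand N -> c c g
  3  $ P h g c c  c c g h $  match c
  4  $ P h g c    c g h $    match c
  5  $ P h g      g h $      match g
  6  $ P h        h $        match h
Stack after step 6: $ P (top = P).

P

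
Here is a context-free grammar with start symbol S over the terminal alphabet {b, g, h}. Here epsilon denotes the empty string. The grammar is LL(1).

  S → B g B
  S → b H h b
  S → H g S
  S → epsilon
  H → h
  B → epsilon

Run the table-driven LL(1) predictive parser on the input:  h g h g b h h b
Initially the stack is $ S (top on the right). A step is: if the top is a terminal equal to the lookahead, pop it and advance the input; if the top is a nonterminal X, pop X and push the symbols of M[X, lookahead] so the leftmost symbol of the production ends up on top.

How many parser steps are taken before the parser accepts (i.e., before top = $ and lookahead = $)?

14

      Stack      Input              Action
   1  $ S        h g h g b h h b $  expand S → H g S
   2  $ S g H    h g h g b h h b $  expand H → h
   3  $ S g h    h g h g b h h b $  match h
   4  $ S g      g h g b h h b $    match g
   5  $ S        h g b h h b $      expand S → H g S
   6  $ S g H    h g b h h b $      expand H → h
   7  $ S g h    h g b h h b $      match h
   8  $ S g      g b h h b $        match g
   9  $ S        b h h b $          expand S → b H h b
  10  $ b h H b  b h h b $          match b
  11  $ b h H    h h b $            expand H → h
  12  $ b h h    h h b $            match h
  13  $ b h      h b $              match h
  14  $ b        b $                match b
Accept reached after 14 steps.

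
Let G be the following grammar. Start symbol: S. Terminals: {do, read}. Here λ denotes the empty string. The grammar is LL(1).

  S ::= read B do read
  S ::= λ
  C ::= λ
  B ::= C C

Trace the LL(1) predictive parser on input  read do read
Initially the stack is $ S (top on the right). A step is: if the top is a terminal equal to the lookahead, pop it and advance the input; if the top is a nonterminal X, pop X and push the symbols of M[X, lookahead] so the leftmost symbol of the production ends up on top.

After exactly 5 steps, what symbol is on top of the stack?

do

     Stack             Input           Action
  1  $ S               read do read $  expand S ::= read B do read
  2  $ read do B read  read do read $  match read
  3  $ read do B       do read $       expand B ::= C C
  4  $ read do C C     do read $       expand C ::= λ
  5  $ read do C       do read $       expand C ::= λ
Stack after step 5: $ read do (top = do).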